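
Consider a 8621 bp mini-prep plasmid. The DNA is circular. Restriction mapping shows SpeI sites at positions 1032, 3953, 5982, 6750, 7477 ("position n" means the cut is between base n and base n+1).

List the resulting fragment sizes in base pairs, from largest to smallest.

2921, 2176, 2029, 768, 727 bp

Circular molecule, 5 cuts → 5 fragments:
  3953 − 1032 = 2921 bp
  5982 − 3953 = 2029 bp
  6750 − 5982 = 768 bp
  7477 − 6750 = 727 bp
  wrap: 8621 − 7477 + 1032 = 2176 bp
Sorted largest to smallest: 2921, 2176, 2029, 768, 727 bp.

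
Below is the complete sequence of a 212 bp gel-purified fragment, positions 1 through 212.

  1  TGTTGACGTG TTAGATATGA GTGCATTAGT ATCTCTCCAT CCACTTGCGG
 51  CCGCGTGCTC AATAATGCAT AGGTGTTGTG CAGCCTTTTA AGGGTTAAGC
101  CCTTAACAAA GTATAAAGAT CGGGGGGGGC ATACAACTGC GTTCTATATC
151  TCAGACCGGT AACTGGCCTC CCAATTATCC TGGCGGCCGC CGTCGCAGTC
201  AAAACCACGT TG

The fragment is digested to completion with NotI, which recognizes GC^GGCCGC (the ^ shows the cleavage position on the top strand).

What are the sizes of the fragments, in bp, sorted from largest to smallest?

NotI sites (GCGGCCGC) start at positions 47, 183.
NotI cuts after base 2 of each site, so after positions 48, 184.
Linear molecule, 2 cuts → 3 fragments:
  1–48 → 48 bp
  49–184 → 136 bp
  185–212 → 28 bp
Sorted largest to smallest: 136, 48, 28 bp.

136, 48, 28 bp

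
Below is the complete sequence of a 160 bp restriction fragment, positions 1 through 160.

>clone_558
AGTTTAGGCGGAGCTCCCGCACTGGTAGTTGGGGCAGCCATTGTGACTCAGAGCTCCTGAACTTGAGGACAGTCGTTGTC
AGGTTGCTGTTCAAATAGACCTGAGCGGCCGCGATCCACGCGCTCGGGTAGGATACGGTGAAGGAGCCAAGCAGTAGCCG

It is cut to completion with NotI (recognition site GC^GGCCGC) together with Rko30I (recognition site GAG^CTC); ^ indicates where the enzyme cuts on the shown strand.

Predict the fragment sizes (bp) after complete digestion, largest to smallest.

The NotI site (GCGGCCGC) starts at position 105.
NotI cuts after base 2 of each site, so after position 106.
Rko30I sites (GAGCTC) start at positions 11, 51.
Rko30I cuts after base 3 of each site, so after positions 13, 53.
Combined cut positions: 13, 53, 106.
Linear molecule, 3 cuts → 4 fragments:
  1–13 → 13 bp
  14–53 → 40 bp
  54–106 → 53 bp
  107–160 → 54 bp
Sorted largest to smallest: 54, 53, 40, 13 bp.

54, 53, 40, 13 bp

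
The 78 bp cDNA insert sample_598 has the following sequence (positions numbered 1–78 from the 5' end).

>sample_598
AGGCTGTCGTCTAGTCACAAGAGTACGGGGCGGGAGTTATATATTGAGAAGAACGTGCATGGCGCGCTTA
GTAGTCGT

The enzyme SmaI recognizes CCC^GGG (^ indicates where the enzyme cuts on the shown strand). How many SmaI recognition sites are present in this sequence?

0

No occurrence of CCCGGG is present in the sequence.
SmaI does not cut: 0 sites.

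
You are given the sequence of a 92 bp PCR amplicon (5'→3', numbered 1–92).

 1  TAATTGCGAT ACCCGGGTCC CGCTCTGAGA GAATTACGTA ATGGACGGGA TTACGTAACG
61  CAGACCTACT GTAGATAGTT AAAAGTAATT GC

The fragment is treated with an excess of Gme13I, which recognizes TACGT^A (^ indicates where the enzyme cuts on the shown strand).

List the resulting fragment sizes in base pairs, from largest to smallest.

39, 36, 17 bp

Gme13I sites (TACGTA) start at positions 35, 52.
Gme13I cuts after base 5 of each site (before the last base), so after positions 39, 56.
Linear molecule, 2 cuts → 3 fragments:
  1–39 → 39 bp
  40–56 → 17 bp
  57–92 → 36 bp
Sorted largest to smallest: 39, 36, 17 bp.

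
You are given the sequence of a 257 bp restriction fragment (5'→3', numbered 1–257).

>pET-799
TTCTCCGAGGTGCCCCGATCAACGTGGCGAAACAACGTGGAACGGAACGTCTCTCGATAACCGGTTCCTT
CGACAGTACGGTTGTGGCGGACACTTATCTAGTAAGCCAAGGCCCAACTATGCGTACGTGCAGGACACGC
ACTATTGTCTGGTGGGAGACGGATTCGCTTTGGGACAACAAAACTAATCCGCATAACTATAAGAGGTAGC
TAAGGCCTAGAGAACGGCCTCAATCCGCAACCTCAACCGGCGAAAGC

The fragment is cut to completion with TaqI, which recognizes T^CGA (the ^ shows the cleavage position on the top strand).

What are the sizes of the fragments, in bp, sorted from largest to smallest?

TaqI sites (TCGA) start at positions 54, 70.
TaqI cuts after the first base of each site, so after positions 54, 70.
Linear molecule, 2 cuts → 3 fragments:
  1–54 → 54 bp
  55–70 → 16 bp
  71–257 → 187 bp
Sorted largest to smallest: 187, 54, 16 bp.

187, 54, 16 bp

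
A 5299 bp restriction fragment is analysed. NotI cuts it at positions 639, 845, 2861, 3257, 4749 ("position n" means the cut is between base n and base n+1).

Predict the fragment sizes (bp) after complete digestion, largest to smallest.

Linear molecule, 5 cuts → 6 fragments:
  639 − 0 = 639 bp
  845 − 639 = 206 bp
  2861 − 845 = 2016 bp
  3257 − 2861 = 396 bp
  4749 − 3257 = 1492 bp
  5299 − 4749 = 550 bp
Sorted largest to smallest: 2016, 1492, 639, 550, 396, 206 bp.

2016, 1492, 639, 550, 396, 206 bp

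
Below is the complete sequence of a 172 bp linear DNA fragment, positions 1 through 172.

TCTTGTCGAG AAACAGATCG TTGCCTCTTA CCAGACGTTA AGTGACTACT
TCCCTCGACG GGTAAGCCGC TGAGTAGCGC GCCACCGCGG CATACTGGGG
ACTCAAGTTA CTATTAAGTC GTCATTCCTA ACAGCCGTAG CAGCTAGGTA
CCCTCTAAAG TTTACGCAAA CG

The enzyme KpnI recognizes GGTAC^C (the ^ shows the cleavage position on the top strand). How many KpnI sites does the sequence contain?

1

GGTACC occurs starting at position 147.
KpnI cuts at 1 site.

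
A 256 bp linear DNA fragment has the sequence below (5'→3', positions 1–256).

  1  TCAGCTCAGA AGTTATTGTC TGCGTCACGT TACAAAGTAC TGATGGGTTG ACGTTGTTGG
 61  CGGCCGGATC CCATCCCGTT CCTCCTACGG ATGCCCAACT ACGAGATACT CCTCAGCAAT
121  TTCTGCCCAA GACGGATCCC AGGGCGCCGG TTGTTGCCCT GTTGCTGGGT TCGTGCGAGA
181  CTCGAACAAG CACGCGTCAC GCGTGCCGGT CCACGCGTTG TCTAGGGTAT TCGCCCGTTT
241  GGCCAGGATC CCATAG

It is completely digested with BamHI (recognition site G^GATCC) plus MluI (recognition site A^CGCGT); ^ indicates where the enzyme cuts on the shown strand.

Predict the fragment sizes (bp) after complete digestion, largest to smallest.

BamHI sites (GGATCC) start at positions 66, 134, 246.
BamHI cuts after the first base of each site, so after positions 66, 134, 246.
MluI sites (ACGCGT) start at positions 192, 199, 213.
MluI cuts after the first base of each site, so after positions 192, 199, 213.
Combined cut positions: 66, 134, 192, 199, 213, 246.
Linear molecule, 6 cuts → 7 fragments:
  1–66 → 66 bp
  67–134 → 68 bp
  135–192 → 58 bp
  193–199 → 7 bp
  200–213 → 14 bp
  214–246 → 33 bp
  247–256 → 10 bp
Sorted largest to smallest: 68, 66, 58, 33, 14, 10, 7 bp.

68, 66, 58, 33, 14, 10, 7 bp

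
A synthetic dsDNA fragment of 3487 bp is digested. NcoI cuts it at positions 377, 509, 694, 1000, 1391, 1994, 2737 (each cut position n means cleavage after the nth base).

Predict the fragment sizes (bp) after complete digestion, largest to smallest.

Linear molecule, 7 cuts → 8 fragments:
  377 − 0 = 377 bp
  509 − 377 = 132 bp
  694 − 509 = 185 bp
  1000 − 694 = 306 bp
  1391 − 1000 = 391 bp
  1994 − 1391 = 603 bp
  2737 − 1994 = 743 bp
  3487 − 2737 = 750 bp
Sorted largest to smallest: 750, 743, 603, 391, 377, 306, 185, 132 bp.

750, 743, 603, 391, 377, 306, 185, 132 bp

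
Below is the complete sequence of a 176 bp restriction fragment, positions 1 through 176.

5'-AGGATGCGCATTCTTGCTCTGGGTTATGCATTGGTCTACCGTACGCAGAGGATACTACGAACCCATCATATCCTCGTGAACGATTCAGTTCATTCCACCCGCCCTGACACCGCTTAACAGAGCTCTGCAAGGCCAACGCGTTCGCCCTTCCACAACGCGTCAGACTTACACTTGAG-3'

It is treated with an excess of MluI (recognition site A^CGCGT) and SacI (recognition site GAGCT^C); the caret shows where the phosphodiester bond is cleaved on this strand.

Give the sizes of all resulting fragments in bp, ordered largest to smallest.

MluI sites (ACGCGT) start at positions 136, 155.
MluI cuts after the first base of each site, so after positions 136, 155.
The SacI site (GAGCTC) starts at position 120.
SacI cuts after base 5 of each site (before the last base), so after position 124.
Combined cut positions: 124, 136, 155.
Linear molecule, 3 cuts → 4 fragments:
  1–124 → 124 bp
  125–136 → 12 bp
  137–155 → 19 bp
  156–176 → 21 bp
Sorted largest to smallest: 124, 21, 19, 12 bp.

124, 21, 19, 12 bp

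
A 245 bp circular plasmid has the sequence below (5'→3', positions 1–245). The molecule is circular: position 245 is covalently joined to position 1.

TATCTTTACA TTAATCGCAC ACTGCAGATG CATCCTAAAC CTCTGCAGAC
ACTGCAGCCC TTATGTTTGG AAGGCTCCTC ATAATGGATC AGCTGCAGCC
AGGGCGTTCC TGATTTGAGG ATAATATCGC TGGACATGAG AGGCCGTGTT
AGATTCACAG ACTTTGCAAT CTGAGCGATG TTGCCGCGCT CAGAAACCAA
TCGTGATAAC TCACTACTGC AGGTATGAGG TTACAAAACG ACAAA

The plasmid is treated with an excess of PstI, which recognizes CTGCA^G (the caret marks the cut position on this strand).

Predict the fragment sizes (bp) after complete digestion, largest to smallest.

124, 50, 41, 21, 9 bp

PstI sites (CTGCAG) start at positions 22, 43, 52, 93, 217.
PstI cuts after base 5 of each site (before the last base), so after positions 26, 47, 56, 97, 221.
Circular molecule, 5 cuts → 5 fragments:
  27–47 → 21 bp
  48–56 → 9 bp
  57–97 → 41 bp
  98–221 → 124 bp
  222–245 then 1–26 → 24 + 26 = 50 bp
Sorted largest to smallest: 124, 50, 41, 21, 9 bp.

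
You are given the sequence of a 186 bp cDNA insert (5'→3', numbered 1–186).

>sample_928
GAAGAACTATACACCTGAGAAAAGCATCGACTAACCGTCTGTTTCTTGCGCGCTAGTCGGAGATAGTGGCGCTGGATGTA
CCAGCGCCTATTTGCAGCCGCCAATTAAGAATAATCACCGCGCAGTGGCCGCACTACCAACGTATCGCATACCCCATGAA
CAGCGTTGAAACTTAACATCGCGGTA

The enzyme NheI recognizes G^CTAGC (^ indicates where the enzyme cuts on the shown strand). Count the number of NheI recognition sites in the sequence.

0

No occurrence of GCTAGC is present in the sequence.
NheI does not cut: 0 sites.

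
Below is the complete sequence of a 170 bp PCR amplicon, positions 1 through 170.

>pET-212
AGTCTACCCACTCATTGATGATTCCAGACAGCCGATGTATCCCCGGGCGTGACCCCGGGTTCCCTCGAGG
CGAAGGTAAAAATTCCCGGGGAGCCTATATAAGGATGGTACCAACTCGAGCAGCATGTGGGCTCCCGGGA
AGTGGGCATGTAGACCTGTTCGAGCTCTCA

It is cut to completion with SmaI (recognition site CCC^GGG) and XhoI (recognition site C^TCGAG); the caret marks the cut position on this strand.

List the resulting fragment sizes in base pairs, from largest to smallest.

SmaI sites (CCCGGG) start at positions 42, 54, 85, 134.
SmaI cuts after base 3 of each site, so after positions 44, 56, 87, 136.
XhoI sites (CTCGAG) start at positions 64, 115.
XhoI cuts after the first base of each site, so after positions 64, 115.
Combined cut positions: 44, 56, 64, 87, 115, 136.
Linear molecule, 6 cuts → 7 fragments:
  1–44 → 44 bp
  45–56 → 12 bp
  57–64 → 8 bp
  65–87 → 23 bp
  88–115 → 28 bp
  116–136 → 21 bp
  137–170 → 34 bp
Sorted largest to smallest: 44, 34, 28, 23, 21, 12, 8 bp.

44, 34, 28, 23, 21, 12, 8 bp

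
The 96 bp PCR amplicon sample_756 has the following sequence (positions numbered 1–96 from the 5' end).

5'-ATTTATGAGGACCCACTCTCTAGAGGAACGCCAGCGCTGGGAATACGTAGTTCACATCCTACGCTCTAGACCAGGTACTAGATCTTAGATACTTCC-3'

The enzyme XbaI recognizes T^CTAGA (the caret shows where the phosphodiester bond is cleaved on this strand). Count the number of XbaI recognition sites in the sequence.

TCTAGA occurs starting at positions 19, 65.
XbaI cuts at 2 sites.

2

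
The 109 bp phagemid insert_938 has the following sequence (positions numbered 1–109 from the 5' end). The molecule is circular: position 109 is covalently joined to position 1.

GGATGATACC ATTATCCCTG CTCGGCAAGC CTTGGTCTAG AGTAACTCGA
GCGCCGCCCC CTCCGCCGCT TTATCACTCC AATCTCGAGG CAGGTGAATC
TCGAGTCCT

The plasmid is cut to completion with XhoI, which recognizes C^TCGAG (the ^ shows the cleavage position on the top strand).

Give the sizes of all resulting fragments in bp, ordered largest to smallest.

XhoI sites (CTCGAG) start at positions 46, 84, 100.
XhoI cuts after the first base of each site, so after positions 46, 84, 100.
Circular molecule, 3 cuts → 3 fragments:
  47–84 → 38 bp
  85–100 → 16 bp
  101–109 then 1–46 → 9 + 46 = 55 bp
Sorted largest to smallest: 55, 38, 16 bp.

55, 38, 16 bp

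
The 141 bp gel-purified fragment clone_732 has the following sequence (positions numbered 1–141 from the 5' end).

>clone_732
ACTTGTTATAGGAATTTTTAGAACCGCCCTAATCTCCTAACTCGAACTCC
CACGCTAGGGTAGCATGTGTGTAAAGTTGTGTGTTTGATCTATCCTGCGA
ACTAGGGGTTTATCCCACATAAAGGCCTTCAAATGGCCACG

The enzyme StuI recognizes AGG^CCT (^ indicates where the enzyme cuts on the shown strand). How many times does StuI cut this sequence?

AGGCCT occurs starting at position 123.
StuI cuts at 1 site.

1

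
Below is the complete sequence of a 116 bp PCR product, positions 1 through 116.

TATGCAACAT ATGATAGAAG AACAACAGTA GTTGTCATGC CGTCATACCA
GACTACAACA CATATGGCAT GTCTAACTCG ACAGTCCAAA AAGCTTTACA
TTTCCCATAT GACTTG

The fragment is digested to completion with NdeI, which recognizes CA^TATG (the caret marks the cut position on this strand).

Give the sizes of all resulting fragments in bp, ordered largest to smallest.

NdeI sites (CATATG) start at positions 8, 61, 106.
NdeI cuts after base 2 of each site, so after positions 9, 62, 107.
Linear molecule, 3 cuts → 4 fragments:
  1–9 → 9 bp
  10–62 → 53 bp
  63–107 → 45 bp
  108–116 → 9 bp
Sorted largest to smallest: 53, 45, 9, 9 bp.

53, 45, 9, 9 bp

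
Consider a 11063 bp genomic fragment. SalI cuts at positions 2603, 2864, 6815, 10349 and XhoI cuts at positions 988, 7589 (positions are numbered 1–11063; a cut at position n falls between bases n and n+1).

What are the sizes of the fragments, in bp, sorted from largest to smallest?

3951, 2760, 1615, 988, 774, 714, 261 bp

Combined cut positions (sorted): 988, 2603, 2864, 6815, 7589, 10349.
Linear molecule, 6 cuts → 7 fragments:
  988 − 0 = 988 bp
  2603 − 988 = 1615 bp
  2864 − 2603 = 261 bp
  6815 − 2864 = 3951 bp
  7589 − 6815 = 774 bp
  10349 − 7589 = 2760 bp
  11063 − 10349 = 714 bp
Sorted largest to smallest: 3951, 2760, 1615, 988, 774, 714, 261 bp.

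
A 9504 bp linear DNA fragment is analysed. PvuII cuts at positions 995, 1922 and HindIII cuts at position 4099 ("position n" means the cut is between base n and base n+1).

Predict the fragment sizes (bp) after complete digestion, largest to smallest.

5405, 2177, 995, 927 bp

Combined cut positions (sorted): 995, 1922, 4099.
Linear molecule, 3 cuts → 4 fragments:
  995 − 0 = 995 bp
  1922 − 995 = 927 bp
  4099 − 1922 = 2177 bp
  9504 − 4099 = 5405 bp
Sorted largest to smallest: 5405, 2177, 995, 927 bp.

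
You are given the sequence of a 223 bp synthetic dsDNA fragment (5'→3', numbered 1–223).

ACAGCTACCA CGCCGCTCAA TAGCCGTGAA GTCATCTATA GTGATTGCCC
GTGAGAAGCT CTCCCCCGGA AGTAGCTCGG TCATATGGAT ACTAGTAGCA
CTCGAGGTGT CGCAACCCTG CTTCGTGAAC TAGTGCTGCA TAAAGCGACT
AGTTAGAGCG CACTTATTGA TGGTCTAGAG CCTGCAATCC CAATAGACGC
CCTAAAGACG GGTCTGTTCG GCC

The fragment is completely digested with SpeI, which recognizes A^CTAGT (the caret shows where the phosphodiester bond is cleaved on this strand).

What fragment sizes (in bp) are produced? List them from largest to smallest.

91, 75, 38, 19 bp

SpeI sites (ACTAGT) start at positions 91, 129, 148.
SpeI cuts after the first base of each site, so after positions 91, 129, 148.
Linear molecule, 3 cuts → 4 fragments:
  1–91 → 91 bp
  92–129 → 38 bp
  130–148 → 19 bp
  149–223 → 75 bp
Sorted largest to smallest: 91, 75, 38, 19 bp.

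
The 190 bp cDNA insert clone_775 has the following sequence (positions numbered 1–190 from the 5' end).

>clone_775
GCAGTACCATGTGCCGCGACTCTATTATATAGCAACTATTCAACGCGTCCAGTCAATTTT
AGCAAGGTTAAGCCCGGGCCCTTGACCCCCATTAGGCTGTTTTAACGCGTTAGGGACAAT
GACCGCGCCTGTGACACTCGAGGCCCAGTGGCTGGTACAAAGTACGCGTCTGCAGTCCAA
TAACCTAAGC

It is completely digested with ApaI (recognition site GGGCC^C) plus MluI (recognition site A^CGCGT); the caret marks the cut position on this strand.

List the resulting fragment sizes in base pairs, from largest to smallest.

59, 43, 37, 26, 25 bp

The ApaI site (GGGCCC) starts at position 76.
ApaI cuts after base 5 of each site (before the last base), so after position 80.
MluI sites (ACGCGT) start at positions 43, 105, 164.
MluI cuts after the first base of each site, so after positions 43, 105, 164.
Combined cut positions: 43, 80, 105, 164.
Linear molecule, 4 cuts → 5 fragments:
  1–43 → 43 bp
  44–80 → 37 bp
  81–105 → 25 bp
  106–164 → 59 bp
  165–190 → 26 bp
Sorted largest to smallest: 59, 43, 37, 26, 25 bp.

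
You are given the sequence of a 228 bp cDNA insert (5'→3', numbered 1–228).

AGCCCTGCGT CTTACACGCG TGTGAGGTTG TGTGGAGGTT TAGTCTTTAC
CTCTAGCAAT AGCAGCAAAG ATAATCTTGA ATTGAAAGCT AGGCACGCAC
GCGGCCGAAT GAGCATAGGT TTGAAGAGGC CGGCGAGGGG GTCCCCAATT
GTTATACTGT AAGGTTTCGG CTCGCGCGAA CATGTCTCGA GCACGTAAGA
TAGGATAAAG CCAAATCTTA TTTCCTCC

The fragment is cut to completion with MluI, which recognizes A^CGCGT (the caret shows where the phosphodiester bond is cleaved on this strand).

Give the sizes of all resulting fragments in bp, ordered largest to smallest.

212, 16 bp

The MluI site (ACGCGT) starts at position 16.
MluI cuts after the first base of each site, so after position 16.
Linear molecule, 1 cut → 2 fragments:
  1–16 → 16 bp
  17–228 → 212 bp
Sorted largest to smallest: 212, 16 bp.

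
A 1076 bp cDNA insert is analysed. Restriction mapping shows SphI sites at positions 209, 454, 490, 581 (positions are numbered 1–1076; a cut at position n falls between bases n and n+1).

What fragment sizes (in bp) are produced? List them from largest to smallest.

Linear molecule, 4 cuts → 5 fragments:
  209 − 0 = 209 bp
  454 − 209 = 245 bp
  490 − 454 = 36 bp
  581 − 490 = 91 bp
  1076 − 581 = 495 bp
Sorted largest to smallest: 495, 245, 209, 91, 36 bp.

495, 245, 209, 91, 36 bp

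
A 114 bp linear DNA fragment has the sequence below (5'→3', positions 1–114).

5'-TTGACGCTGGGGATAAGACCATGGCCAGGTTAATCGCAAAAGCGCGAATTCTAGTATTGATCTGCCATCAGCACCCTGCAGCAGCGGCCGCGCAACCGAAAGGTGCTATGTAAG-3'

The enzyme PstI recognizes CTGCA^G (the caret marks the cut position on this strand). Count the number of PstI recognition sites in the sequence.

CTGCAG occurs starting at position 76.
PstI cuts at 1 site.

1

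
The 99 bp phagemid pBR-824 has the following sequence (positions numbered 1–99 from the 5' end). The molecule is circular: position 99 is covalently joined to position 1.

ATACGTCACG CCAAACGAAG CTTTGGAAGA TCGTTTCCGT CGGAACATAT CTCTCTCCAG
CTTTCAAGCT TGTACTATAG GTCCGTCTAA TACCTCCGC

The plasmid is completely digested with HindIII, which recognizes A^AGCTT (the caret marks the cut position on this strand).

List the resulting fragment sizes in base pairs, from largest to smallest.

HindIII sites (AAGCTT) start at positions 18, 66.
HindIII cuts after the first base of each site, so after positions 18, 66.
Circular molecule, 2 cuts → 2 fragments:
  19–66 → 48 bp
  67–99 then 1–18 → 33 + 18 = 51 bp
Sorted largest to smallest: 51, 48 bp.

51, 48 bp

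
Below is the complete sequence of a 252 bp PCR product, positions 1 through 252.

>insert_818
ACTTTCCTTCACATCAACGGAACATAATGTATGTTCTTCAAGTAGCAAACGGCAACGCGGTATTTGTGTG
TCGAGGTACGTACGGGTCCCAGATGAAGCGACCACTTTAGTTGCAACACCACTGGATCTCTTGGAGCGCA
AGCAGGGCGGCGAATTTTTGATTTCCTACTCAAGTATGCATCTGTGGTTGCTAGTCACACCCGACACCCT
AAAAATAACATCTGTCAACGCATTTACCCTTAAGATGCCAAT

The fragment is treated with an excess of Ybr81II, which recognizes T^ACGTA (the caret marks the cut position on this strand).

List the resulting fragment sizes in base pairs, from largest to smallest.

175, 77 bp

The Ybr81II site (TACGTA) starts at position 77.
Ybr81II cuts after the first base of each site, so after position 77.
Linear molecule, 1 cut → 2 fragments:
  1–77 → 77 bp
  78–252 → 175 bp
Sorted largest to smallest: 175, 77 bp.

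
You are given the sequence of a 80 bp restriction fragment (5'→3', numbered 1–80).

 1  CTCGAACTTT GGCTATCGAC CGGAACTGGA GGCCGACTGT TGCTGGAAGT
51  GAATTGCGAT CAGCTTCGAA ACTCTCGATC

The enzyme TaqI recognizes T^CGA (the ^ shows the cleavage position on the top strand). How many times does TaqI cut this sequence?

TCGA occurs starting at positions 2, 16, 66, 75.
TaqI cuts at 4 sites.

4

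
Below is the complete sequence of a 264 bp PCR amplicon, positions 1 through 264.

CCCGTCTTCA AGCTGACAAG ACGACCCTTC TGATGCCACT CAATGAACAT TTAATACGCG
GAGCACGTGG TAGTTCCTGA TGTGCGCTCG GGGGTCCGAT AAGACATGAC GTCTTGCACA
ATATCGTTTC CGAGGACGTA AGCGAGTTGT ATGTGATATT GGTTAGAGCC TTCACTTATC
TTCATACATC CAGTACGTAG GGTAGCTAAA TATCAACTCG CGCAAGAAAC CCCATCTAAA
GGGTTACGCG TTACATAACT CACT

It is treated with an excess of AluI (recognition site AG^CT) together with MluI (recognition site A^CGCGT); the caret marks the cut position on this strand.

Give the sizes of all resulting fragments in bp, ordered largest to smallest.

193, 41, 18, 12 bp

AluI sites (AGCT) start at positions 11, 204.
AluI cuts after base 2 of each site, so after positions 12, 205.
The MluI site (ACGCGT) starts at position 246.
MluI cuts after the first base of each site, so after position 246.
Combined cut positions: 12, 205, 246.
Linear molecule, 3 cuts → 4 fragments:
  1–12 → 12 bp
  13–205 → 193 bp
  206–246 → 41 bp
  247–264 → 18 bp
Sorted largest to smallest: 193, 41, 18, 12 bp.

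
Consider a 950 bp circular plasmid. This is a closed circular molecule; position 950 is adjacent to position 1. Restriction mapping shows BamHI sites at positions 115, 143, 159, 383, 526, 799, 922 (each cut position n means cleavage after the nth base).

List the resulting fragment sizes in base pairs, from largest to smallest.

273, 224, 143, 143, 123, 28, 16 bp

Circular molecule, 7 cuts → 7 fragments:
  143 − 115 = 28 bp
  159 − 143 = 16 bp
  383 − 159 = 224 bp
  526 − 383 = 143 bp
  799 − 526 = 273 bp
  922 − 799 = 123 bp
  wrap: 950 − 922 + 115 = 143 bp
Sorted largest to smallest: 273, 224, 143, 143, 123, 28, 16 bp.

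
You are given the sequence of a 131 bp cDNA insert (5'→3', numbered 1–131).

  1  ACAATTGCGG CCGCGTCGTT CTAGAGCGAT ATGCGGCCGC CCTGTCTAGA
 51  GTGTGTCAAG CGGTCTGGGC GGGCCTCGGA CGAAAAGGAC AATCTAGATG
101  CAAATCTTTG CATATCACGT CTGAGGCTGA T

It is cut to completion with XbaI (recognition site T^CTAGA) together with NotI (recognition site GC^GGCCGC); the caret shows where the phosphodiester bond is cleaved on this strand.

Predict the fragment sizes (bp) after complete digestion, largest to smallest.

48, 38, 14, 12, 11, 8 bp

XbaI sites (TCTAGA) start at positions 20, 45, 93.
XbaI cuts after the first base of each site, so after positions 20, 45, 93.
NotI sites (GCGGCCGC) start at positions 7, 33.
NotI cuts after base 2 of each site, so after positions 8, 34.
Combined cut positions: 8, 20, 34, 45, 93.
Linear molecule, 5 cuts → 6 fragments:
  1–8 → 8 bp
  9–20 → 12 bp
  21–34 → 14 bp
  35–45 → 11 bp
  46–93 → 48 bp
  94–131 → 38 bp
Sorted largest to smallest: 48, 38, 14, 12, 11, 8 bp.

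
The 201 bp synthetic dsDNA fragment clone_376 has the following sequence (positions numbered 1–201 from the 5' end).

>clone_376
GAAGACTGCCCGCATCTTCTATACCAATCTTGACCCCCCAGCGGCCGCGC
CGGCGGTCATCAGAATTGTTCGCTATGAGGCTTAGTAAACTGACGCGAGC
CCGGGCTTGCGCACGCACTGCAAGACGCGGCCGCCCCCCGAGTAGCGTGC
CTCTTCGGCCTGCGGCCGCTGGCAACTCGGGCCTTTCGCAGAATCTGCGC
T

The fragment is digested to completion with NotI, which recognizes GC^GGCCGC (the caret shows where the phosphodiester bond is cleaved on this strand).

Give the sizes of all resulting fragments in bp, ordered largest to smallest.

NotI sites (GCGGCCGC) start at positions 41, 127, 162.
NotI cuts after base 2 of each site, so after positions 42, 128, 163.
Linear molecule, 3 cuts → 4 fragments:
  1–42 → 42 bp
  43–128 → 86 bp
  129–163 → 35 bp
  164–201 → 38 bp
Sorted largest to smallest: 86, 42, 38, 35 bp.

86, 42, 38, 35 bp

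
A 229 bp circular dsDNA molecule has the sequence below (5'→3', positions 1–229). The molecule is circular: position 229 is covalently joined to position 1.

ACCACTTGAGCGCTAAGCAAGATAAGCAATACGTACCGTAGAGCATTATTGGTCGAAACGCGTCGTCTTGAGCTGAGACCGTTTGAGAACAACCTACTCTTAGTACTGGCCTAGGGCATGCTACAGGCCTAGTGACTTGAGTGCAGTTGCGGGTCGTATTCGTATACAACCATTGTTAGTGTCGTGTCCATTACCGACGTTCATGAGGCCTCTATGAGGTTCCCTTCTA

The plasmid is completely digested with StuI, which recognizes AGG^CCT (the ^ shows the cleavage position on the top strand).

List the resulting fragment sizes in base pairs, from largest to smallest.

StuI sites (AGGCCT) start at positions 125, 206.
StuI cuts after base 3 of each site, so after positions 127, 208.
Circular molecule, 2 cuts → 2 fragments:
  128–208 → 81 bp
  209–229 then 1–127 → 21 + 127 = 148 bp
Sorted largest to smallest: 148, 81 bp.

148, 81 bp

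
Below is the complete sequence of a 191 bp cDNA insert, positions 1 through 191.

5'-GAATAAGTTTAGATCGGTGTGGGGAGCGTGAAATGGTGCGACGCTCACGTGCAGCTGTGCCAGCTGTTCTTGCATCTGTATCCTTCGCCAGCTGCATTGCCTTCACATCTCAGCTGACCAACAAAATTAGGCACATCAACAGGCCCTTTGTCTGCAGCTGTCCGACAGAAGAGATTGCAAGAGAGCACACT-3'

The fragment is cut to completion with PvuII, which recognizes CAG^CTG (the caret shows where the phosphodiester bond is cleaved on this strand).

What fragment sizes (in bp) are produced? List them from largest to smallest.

54, 44, 34, 28, 22, 9 bp

PvuII sites (CAGCTG) start at positions 52, 61, 89, 111, 155.
PvuII cuts after base 3 of each site, so after positions 54, 63, 91, 113, 157.
Linear molecule, 5 cuts → 6 fragments:
  1–54 → 54 bp
  55–63 → 9 bp
  64–91 → 28 bp
  92–113 → 22 bp
  114–157 → 44 bp
  158–191 → 34 bp
Sorted largest to smallest: 54, 44, 34, 28, 22, 9 bp.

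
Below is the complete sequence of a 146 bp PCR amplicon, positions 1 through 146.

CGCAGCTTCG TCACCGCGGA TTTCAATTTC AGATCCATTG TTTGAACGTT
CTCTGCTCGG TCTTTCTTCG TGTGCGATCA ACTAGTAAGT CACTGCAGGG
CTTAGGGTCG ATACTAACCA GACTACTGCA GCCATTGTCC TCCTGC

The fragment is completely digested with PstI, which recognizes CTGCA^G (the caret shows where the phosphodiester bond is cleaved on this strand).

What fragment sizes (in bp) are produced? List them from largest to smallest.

97, 33, 16 bp

PstI sites (CTGCAG) start at positions 93, 126.
PstI cuts after base 5 of each site (before the last base), so after positions 97, 130.
Linear molecule, 2 cuts → 3 fragments:
  1–97 → 97 bp
  98–130 → 33 bp
  131–146 → 16 bp
Sorted largest to smallest: 97, 33, 16 bp.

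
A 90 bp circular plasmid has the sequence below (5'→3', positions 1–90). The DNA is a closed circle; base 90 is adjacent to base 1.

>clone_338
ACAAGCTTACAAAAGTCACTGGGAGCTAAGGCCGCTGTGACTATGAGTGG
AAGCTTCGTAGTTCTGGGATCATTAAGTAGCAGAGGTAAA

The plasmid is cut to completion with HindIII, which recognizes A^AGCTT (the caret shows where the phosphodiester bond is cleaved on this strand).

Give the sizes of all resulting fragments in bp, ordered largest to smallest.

HindIII sites (AAGCTT) start at positions 3, 51.
HindIII cuts after the first base of each site, so after positions 3, 51.
Circular molecule, 2 cuts → 2 fragments:
  4–51 → 48 bp
  52–90 then 1–3 → 39 + 3 = 42 bp
Sorted largest to smallest: 48, 42 bp.

48, 42 bp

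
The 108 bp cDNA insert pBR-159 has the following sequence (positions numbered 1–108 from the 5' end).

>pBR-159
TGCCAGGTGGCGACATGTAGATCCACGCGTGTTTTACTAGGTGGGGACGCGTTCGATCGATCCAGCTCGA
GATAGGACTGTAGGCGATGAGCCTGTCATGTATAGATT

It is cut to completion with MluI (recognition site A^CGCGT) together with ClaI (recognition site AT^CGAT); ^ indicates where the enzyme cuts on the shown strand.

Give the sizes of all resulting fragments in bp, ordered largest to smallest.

MluI sites (ACGCGT) start at positions 25, 47.
MluI cuts after the first base of each site, so after positions 25, 47.
The ClaI site (ATCGAT) starts at position 56.
ClaI cuts after base 2 of each site, so after position 57.
Combined cut positions: 25, 47, 57.
Linear molecule, 3 cuts → 4 fragments:
  1–25 → 25 bp
  26–47 → 22 bp
  48–57 → 10 bp
  58–108 → 51 bp
Sorted largest to smallest: 51, 25, 22, 10 bp.

51, 25, 22, 10 bp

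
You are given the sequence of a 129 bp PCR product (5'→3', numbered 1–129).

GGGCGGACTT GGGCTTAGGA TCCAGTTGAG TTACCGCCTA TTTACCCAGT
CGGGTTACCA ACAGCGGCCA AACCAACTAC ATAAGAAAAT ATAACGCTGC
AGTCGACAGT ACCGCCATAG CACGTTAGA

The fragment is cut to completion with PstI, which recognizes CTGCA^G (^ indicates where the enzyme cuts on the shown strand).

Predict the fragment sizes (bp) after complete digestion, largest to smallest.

101, 28 bp

The PstI site (CTGCAG) starts at position 97.
PstI cuts after base 5 of each site (before the last base), so after position 101.
Linear molecule, 1 cut → 2 fragments:
  1–101 → 101 bp
  102–129 → 28 bp
Sorted largest to smallest: 101, 28 bp.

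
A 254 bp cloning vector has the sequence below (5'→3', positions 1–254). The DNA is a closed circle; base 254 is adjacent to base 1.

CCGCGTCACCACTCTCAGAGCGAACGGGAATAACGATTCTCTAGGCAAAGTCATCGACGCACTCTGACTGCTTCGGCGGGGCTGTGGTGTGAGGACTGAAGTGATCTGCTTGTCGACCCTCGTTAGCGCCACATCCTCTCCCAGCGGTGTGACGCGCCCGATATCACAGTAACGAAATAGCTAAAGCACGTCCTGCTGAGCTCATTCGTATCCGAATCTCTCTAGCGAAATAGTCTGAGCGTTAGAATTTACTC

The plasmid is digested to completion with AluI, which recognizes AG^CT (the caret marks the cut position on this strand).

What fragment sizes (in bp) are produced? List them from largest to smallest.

AluI sites (AGCT) start at positions 179, 199.
AluI cuts after base 2 of each site, so after positions 180, 200.
Circular molecule, 2 cuts → 2 fragments:
  181–200 → 20 bp
  201–254 then 1–180 → 54 + 180 = 234 bp
Sorted largest to smallest: 234, 20 bp.

234, 20 bp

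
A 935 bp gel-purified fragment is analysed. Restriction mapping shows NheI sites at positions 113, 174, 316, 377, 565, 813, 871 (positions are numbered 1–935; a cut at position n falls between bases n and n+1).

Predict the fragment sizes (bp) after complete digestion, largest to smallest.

248, 188, 142, 113, 64, 61, 61, 58 bp

Linear molecule, 7 cuts → 8 fragments:
  113 − 0 = 113 bp
  174 − 113 = 61 bp
  316 − 174 = 142 bp
  377 − 316 = 61 bp
  565 − 377 = 188 bp
  813 − 565 = 248 bp
  871 − 813 = 58 bp
  935 − 871 = 64 bp
Sorted largest to smallest: 248, 188, 142, 113, 64, 61, 61, 58 bp.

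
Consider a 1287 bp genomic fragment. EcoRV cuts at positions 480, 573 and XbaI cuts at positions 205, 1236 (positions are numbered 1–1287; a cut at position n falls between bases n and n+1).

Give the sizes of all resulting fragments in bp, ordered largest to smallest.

Combined cut positions (sorted): 205, 480, 573, 1236.
Linear molecule, 4 cuts → 5 fragments:
  205 − 0 = 205 bp
  480 − 205 = 275 bp
  573 − 480 = 93 bp
  1236 − 573 = 663 bp
  1287 − 1236 = 51 bp
Sorted largest to smallest: 663, 275, 205, 93, 51 bp.

663, 275, 205, 93, 51 bp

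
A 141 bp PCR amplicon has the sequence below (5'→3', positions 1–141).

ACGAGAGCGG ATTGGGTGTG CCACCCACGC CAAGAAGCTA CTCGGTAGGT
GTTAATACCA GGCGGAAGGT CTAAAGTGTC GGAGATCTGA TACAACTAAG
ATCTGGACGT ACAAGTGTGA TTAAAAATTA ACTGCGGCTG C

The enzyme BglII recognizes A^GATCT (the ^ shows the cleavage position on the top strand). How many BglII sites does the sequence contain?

2

AGATCT occurs starting at positions 83, 99.
BglII cuts at 2 sites.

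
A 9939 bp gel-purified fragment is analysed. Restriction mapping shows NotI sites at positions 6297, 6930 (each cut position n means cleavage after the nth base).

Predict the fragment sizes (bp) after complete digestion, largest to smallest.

Linear molecule, 2 cuts → 3 fragments:
  6297 − 0 = 6297 bp
  6930 − 6297 = 633 bp
  9939 − 6930 = 3009 bp
Sorted largest to smallest: 6297, 3009, 633 bp.

6297, 3009, 633 bp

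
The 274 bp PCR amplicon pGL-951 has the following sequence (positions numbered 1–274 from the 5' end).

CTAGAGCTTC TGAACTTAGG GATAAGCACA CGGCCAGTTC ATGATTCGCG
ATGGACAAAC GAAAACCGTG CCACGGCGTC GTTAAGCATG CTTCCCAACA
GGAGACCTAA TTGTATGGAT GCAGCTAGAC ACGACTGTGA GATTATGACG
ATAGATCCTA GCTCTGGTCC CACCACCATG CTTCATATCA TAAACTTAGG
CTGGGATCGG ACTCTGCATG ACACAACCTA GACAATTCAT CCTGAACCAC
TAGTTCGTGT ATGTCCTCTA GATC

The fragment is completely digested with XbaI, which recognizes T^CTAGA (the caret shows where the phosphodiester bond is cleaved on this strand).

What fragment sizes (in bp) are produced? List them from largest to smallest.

267, 7 bp

The XbaI site (TCTAGA) starts at position 267.
XbaI cuts after the first base of each site, so after position 267.
Linear molecule, 1 cut → 2 fragments:
  1–267 → 267 bp
  268–274 → 7 bp
Sorted largest to smallest: 267, 7 bp.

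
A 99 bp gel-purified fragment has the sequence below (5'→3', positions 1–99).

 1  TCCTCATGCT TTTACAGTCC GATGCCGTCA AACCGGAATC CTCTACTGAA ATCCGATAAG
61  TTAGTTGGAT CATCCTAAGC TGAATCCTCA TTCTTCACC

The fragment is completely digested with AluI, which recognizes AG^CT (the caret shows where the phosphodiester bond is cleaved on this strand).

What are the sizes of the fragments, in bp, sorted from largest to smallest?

The AluI site (AGCT) starts at position 78.
AluI cuts after base 2 of each site, so after position 79.
Linear molecule, 1 cut → 2 fragments:
  1–79 → 79 bp
  80–99 → 20 bp
Sorted largest to smallest: 79, 20 bp.

79, 20 bp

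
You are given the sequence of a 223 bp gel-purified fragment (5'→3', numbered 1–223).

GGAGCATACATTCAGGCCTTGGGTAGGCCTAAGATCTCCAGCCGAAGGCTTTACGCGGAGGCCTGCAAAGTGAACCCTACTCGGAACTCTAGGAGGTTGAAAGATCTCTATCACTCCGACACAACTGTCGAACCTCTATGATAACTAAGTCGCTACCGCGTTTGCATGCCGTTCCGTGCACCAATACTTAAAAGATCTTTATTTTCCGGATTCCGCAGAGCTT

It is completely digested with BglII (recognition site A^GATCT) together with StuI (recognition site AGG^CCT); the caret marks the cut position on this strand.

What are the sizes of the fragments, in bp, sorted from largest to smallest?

91, 41, 30, 29, 16, 11, 5 bp

BglII sites (AGATCT) start at positions 32, 102, 193.
BglII cuts after the first base of each site, so after positions 32, 102, 193.
StuI sites (AGGCCT) start at positions 14, 25, 59.
StuI cuts after base 3 of each site, so after positions 16, 27, 61.
Combined cut positions: 16, 27, 32, 61, 102, 193.
Linear molecule, 6 cuts → 7 fragments:
  1–16 → 16 bp
  17–27 → 11 bp
  28–32 → 5 bp
  33–61 → 29 bp
  62–102 → 41 bp
  103–193 → 91 bp
  194–223 → 30 bp
Sorted largest to smallest: 91, 41, 30, 29, 16, 11, 5 bp.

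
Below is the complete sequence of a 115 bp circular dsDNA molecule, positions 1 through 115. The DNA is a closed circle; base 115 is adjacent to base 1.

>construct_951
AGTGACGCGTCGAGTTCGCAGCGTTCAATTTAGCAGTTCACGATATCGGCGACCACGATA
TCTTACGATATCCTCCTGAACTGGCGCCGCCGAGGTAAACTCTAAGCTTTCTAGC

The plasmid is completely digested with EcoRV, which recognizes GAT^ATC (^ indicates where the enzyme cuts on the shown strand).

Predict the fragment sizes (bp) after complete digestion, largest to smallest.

EcoRV sites (GATATC) start at positions 42, 57, 67.
EcoRV cuts after base 3 of each site, so after positions 44, 59, 69.
Circular molecule, 3 cuts → 3 fragments:
  45–59 → 15 bp
  60–69 → 10 bp
  70–115 then 1–44 → 46 + 44 = 90 bp
Sorted largest to smallest: 90, 15, 10 bp.

90, 15, 10 bp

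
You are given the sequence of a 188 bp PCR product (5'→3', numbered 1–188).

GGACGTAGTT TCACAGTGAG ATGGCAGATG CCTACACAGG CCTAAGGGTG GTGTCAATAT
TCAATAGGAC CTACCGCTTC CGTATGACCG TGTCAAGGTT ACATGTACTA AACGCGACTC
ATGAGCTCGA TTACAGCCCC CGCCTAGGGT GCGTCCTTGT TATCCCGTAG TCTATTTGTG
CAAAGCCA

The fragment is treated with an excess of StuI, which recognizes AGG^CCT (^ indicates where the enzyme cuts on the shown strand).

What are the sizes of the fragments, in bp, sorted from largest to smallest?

148, 40 bp

The StuI site (AGGCCT) starts at position 38.
StuI cuts after base 3 of each site, so after position 40.
Linear molecule, 1 cut → 2 fragments:
  1–40 → 40 bp
  41–188 → 148 bp
Sorted largest to smallest: 148, 40 bp.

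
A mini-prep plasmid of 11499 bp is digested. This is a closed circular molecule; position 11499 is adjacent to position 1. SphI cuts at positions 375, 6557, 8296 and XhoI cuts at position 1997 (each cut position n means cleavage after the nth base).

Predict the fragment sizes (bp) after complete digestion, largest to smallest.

Combined cut positions (sorted): 375, 1997, 6557, 8296.
Circular molecule, 4 cuts → 4 fragments:
  1997 − 375 = 1622 bp
  6557 − 1997 = 4560 bp
  8296 − 6557 = 1739 bp
  wrap: 11499 − 8296 + 375 = 3578 bp
Sorted largest to smallest: 4560, 3578, 1739, 1622 bp.

4560, 3578, 1739, 1622 bp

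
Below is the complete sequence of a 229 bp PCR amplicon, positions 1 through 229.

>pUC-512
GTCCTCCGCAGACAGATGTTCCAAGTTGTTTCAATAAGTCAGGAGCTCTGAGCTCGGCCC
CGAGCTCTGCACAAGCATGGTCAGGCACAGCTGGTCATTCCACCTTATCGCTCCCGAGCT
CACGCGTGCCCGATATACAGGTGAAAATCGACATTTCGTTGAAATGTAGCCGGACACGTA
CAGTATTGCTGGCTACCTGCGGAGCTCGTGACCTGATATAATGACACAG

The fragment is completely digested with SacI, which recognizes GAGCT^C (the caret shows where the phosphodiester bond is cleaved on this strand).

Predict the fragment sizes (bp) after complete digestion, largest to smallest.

86, 54, 47, 23, 12, 7 bp

SacI sites (GAGCTC) start at positions 43, 50, 62, 116, 202.
SacI cuts after base 5 of each site (before the last base), so after positions 47, 54, 66, 120, 206.
Linear molecule, 5 cuts → 6 fragments:
  1–47 → 47 bp
  48–54 → 7 bp
  55–66 → 12 bp
  67–120 → 54 bp
  121–206 → 86 bp
  207–229 → 23 bp
Sorted largest to smallest: 86, 54, 47, 23, 12, 7 bp.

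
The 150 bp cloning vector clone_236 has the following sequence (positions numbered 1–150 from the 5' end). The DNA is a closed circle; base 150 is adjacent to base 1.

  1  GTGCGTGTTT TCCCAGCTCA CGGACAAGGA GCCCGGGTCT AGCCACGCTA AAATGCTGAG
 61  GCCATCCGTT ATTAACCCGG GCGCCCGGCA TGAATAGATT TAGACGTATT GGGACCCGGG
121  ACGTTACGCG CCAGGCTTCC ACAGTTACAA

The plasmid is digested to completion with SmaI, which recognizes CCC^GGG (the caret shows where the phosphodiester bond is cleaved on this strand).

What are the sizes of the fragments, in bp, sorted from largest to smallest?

SmaI sites (CCCGGG) start at positions 32, 76, 115.
SmaI cuts after base 3 of each site, so after positions 34, 78, 117.
Circular molecule, 3 cuts → 3 fragments:
  35–78 → 44 bp
  79–117 → 39 bp
  118–150 then 1–34 → 33 + 34 = 67 bp
Sorted largest to smallest: 67, 44, 39 bp.

67, 44, 39 bp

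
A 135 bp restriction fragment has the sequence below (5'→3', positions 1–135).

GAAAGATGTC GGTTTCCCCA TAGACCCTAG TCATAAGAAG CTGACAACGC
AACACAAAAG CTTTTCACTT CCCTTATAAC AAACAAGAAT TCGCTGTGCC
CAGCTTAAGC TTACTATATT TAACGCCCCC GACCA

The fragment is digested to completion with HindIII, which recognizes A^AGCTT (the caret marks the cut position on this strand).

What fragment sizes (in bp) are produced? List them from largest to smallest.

HindIII sites (AAGCTT) start at positions 58, 107.
HindIII cuts after the first base of each site, so after positions 58, 107.
Linear molecule, 2 cuts → 3 fragments:
  1–58 → 58 bp
  59–107 → 49 bp
  108–135 → 28 bp
Sorted largest to smallest: 58, 49, 28 bp.

58, 49, 28 bp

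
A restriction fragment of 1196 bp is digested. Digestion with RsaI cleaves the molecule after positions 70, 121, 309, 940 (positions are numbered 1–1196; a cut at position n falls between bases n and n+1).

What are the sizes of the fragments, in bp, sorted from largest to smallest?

Linear molecule, 4 cuts → 5 fragments:
  70 − 0 = 70 bp
  121 − 70 = 51 bp
  309 − 121 = 188 bp
  940 − 309 = 631 bp
  1196 − 940 = 256 bp
Sorted largest to smallest: 631, 256, 188, 70, 51 bp.

631, 256, 188, 70, 51 bp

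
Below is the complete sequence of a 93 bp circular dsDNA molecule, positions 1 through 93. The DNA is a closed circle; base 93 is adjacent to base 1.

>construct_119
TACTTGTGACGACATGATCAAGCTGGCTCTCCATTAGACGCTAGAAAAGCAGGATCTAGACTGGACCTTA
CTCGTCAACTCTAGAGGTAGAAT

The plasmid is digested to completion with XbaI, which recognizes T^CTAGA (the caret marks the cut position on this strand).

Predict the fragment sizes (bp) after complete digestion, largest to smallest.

XbaI sites (TCTAGA) start at positions 55, 80.
XbaI cuts after the first base of each site, so after positions 55, 80.
Circular molecule, 2 cuts → 2 fragments:
  56–80 → 25 bp
  81–93 then 1–55 → 13 + 55 = 68 bp
Sorted largest to smallest: 68, 25 bp.

68, 25 bp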